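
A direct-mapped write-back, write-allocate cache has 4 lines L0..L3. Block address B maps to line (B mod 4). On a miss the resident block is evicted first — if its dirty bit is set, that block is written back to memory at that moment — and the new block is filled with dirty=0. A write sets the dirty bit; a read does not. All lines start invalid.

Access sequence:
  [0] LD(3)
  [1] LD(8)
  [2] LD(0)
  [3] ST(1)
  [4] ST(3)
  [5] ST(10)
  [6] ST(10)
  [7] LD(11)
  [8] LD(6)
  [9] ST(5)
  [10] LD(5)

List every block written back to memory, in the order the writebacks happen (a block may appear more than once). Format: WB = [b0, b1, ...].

WB = [3, 10, 1]

0: R B3 -> L3 miss  d=-]
1: R B8 -> L0 miss  d=-]
2: R B0 -> L0 miss  d=-]
3: W B1 -> L1 miss  d=D]
4: W B3 -> L3 hit  d=D]
5: W B10 -> L2 miss  d=D]
6: W B10 -> L2 hit  d=D]
7: R B11 -> L3 miss wb->B3  d=-]
8: R B6 -> L2 miss wb->B10  d=-]
9: W B5 -> L1 miss wb->B1  d=D]
10: R B5 -> L1 hit  d=D]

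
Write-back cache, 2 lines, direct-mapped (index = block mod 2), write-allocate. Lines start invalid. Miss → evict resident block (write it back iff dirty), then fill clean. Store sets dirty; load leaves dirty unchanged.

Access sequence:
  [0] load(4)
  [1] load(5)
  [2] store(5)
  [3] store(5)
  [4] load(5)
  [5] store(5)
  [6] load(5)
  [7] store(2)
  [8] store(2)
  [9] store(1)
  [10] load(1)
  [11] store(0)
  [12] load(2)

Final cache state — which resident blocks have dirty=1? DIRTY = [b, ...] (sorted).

DIRTY = [1]

0: R B4 → L0 miss [-]
1: R B5 → L1 miss [-]
2: W B5 → L1 hit [D]
3: W B5 → L1 hit [D]
4: R B5 → L1 hit [D]
5: W B5 → L1 hit [D]
6: R B5 → L1 hit [D]
7: W B2 → L0 miss [D]
8: W B2 → L0 hit [D]
9: W B1 → L1 miss wb→B5 [D]
10: R B1 → L1 hit [D]
11: W B0 → L0 miss wb→B2 [D]
12: R B2 → L0 miss wb→B0 [-]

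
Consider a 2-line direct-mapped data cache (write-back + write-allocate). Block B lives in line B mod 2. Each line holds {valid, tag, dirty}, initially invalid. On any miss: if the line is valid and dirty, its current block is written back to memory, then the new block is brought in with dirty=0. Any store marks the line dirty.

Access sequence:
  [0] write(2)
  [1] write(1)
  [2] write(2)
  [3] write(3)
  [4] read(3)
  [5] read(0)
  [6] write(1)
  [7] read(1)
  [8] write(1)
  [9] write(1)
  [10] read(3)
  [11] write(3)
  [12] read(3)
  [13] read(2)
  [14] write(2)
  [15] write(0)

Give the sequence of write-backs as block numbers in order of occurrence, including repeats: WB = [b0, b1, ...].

WB = [1, 2, 3, 1, 2]

  0 | W B2 → L0 miss [D]
  1 | W B1 → L1 miss [D]
  2 | W B2 → L0 hit [D]
  3 | W B3 → L1 miss wb→B1 [D]
  4 | R B3 → L1 hit [D]
  5 | R B0 → L0 miss wb→B2 [-]
  6 | W B1 → L1 miss wb→B3 [D]
  7 | R B1 → L1 hit [D]
  8 | W B1 → L1 hit [D]
  9 | W B1 → L1 hit [D]
  10 | R B3 → L1 miss wb→B1 [-]
  11 | W B3 → L1 hit [D]
  12 | R B3 → L1 hit [D]
  13 | R B2 → L0 miss [-]
  14 | W B2 → L0 hit [D]
  15 | W B0 → L0 miss wb→B2 [D]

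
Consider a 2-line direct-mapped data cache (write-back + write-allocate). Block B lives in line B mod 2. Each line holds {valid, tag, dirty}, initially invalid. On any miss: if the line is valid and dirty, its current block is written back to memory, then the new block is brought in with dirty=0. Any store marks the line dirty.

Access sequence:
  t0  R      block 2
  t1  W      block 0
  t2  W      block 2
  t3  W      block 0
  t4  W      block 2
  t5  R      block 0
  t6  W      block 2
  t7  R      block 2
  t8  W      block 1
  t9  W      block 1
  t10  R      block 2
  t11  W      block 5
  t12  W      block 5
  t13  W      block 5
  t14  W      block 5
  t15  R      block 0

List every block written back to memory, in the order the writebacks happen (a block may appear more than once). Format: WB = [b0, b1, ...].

WB = [0, 2, 0, 2, 1, 2]

0: R B2 -> L0 miss  d=-]
1: W B0 -> L0 miss  d=D]
2: W B2 -> L0 miss wb->B0  d=D]
3: W B0 -> L0 miss wb->B2  d=D]
4: W B2 -> L0 miss wb->B0  d=D]
5: R B0 -> L0 miss wb->B2  d=-]
6: W B2 -> L0 miss  d=D]
7: R B2 -> L0 hit  d=D]
8: W B1 -> L1 miss  d=D]
9: W B1 -> L1 hit  d=D]
10: R B2 -> L0 hit  d=D]
11: W B5 -> L1 miss wb->B1  d=D]
12: W B5 -> L1 hit  d=D]
13: W B5 -> L1 hit  d=D]
14: W B5 -> L1 hit  d=D]
15: R B0 -> L0 miss wb->B2  d=-]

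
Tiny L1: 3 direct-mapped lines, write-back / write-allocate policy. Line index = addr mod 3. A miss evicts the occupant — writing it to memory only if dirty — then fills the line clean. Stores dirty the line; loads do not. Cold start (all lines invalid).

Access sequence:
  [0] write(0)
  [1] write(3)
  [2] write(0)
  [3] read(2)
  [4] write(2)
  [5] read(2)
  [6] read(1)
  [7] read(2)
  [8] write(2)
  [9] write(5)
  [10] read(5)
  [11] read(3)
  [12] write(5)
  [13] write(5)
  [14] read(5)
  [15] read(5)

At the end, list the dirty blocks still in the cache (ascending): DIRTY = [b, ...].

DIRTY = [5]

0: W B0 -> L0 miss  d=D]
1: W B3 -> L0 miss wb->B0  d=D]
2: W B0 -> L0 miss wb->B3  d=D]
3: R B2 -> L2 miss  d=-]
4: W B2 -> L2 hit  d=D]
5: R B2 -> L2 hit  d=D]
6: R B1 -> L1 miss  d=-]
7: R B2 -> L2 hit  d=D]
8: W B2 -> L2 hit  d=D]
9: W B5 -> L2 miss wb->B2  d=D]
10: R B5 -> L2 hit  d=D]
11: R B3 -> L0 miss wb->B0  d=-]
12: W B5 -> L2 hit  d=D]
13: W B5 -> L2 hit  d=D]
14: R B5 -> L2 hit  d=D]
15: R B5 -> L2 hit  d=D]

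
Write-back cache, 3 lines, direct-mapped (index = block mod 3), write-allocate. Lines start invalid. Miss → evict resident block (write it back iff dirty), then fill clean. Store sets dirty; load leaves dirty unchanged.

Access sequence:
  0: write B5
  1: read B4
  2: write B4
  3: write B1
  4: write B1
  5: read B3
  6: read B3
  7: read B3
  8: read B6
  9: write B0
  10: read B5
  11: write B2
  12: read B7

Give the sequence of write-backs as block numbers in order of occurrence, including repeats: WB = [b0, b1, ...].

0: W B5 → L2 miss [D]
1: R B4 → L1 miss [-]
2: W B4 → L1 hit [D]
3: W B1 → L1 miss wb→B4 [D]
4: W B1 → L1 hit [D]
5: R B3 → L0 miss [-]
6: R B3 → L0 hit [-]
7: R B3 → L0 hit [-]
8: R B6 → L0 miss [-]
9: W B0 → L0 miss [D]
10: R B5 → L2 hit [D]
11: W B2 → L2 miss wb→B5 [D]
12: R B7 → L1 miss wb→B1 [-]

WB = [4, 5, 1]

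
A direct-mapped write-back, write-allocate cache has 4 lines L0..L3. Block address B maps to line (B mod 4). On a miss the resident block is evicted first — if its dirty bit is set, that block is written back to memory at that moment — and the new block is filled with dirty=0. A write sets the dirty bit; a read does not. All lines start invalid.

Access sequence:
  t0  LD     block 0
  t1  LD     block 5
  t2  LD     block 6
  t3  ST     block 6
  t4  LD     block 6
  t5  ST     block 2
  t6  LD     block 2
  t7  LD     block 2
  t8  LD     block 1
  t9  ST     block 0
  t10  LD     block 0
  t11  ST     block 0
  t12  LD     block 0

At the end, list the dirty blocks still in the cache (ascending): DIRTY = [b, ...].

DIRTY = [0, 2]

  0 | R B0 → L0 miss [-]
  1 | R B5 → L1 miss [-]
  2 | R B6 → L2 miss [-]
  3 | W B6 → L2 hit [D]
  4 | R B6 → L2 hit [D]
  5 | W B2 → L2 miss wb→B6 [D]
  6 | R B2 → L2 hit [D]
  7 | R B2 → L2 hit [D]
  8 | R B1 → L1 miss [-]
  9 | W B0 → L0 hit [D]
  10 | R B0 → L0 hit [D]
  11 | W B0 → L0 hit [D]
  12 | R B0 → L0 hit [D]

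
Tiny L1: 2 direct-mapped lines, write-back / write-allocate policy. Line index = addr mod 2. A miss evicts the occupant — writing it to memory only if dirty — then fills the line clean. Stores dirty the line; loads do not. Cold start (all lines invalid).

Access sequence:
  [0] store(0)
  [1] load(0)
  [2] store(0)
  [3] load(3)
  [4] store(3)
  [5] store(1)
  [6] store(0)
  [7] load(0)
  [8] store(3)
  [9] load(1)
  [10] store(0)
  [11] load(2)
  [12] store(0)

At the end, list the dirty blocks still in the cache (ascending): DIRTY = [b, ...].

0: W B0 -> L0 miss  d=D]
1: R B0 -> L0 hit  d=D]
2: W B0 -> L0 hit  d=D]
3: R B3 -> L1 miss  d=-]
4: W B3 -> L1 hit  d=D]
5: W B1 -> L1 miss wb->B3  d=D]
6: W B0 -> L0 hit  d=D]
7: R B0 -> L0 hit  d=D]
8: W B3 -> L1 miss wb->B1  d=D]
9: R B1 -> L1 miss wb->B3  d=-]
10: W B0 -> L0 hit  d=D]
11: R B2 -> L0 miss wb->B0  d=-]
12: W B0 -> L0 miss  d=D]

DIRTY = [0]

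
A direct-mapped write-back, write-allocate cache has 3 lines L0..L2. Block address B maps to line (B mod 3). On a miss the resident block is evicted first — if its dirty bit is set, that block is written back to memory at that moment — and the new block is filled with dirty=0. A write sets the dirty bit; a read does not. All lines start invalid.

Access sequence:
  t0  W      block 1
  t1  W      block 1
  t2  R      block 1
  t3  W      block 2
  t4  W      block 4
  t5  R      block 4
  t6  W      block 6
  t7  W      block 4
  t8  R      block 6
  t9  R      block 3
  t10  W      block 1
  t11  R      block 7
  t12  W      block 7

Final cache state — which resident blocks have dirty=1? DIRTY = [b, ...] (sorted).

DIRTY = [2, 7]

0: W B1 -> L1 miss  d=D]
1: W B1 -> L1 hit  d=D]
2: R B1 -> L1 hit  d=D]
3: W B2 -> L2 miss  d=D]
4: W B4 -> L1 miss wb->B1  d=D]
5: R B4 -> L1 hit  d=D]
6: W B6 -> L0 miss  d=D]
7: W B4 -> L1 hit  d=D]
8: R B6 -> L0 hit  d=D]
9: R B3 -> L0 miss wb->B6  d=-]
10: W B1 -> L1 miss wb->B4  d=D]
11: R B7 -> L1 miss wb->B1  d=-]
12: W B7 -> L1 hit  d=D]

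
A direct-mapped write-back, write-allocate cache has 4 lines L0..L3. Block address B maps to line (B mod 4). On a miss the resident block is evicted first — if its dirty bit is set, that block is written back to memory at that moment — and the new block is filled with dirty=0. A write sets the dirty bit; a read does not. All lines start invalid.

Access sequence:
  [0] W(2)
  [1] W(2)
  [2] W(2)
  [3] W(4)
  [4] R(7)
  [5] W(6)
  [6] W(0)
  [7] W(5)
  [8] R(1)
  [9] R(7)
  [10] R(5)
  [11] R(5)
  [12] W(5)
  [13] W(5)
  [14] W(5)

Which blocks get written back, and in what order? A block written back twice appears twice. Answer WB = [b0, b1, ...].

WB = [2, 4, 5]

0: W B2 → L2 miss [D]
1: W B2 → L2 hit [D]
2: W B2 → L2 hit [D]
3: W B4 → L0 miss [D]
4: R B7 → L3 miss [-]
5: W B6 → L2 miss wb→B2 [D]
6: W B0 → L0 miss wb→B4 [D]
7: W B5 → L1 miss [D]
8: R B1 → L1 miss wb→B5 [-]
9: R B7 → L3 hit [-]
10: R B5 → L1 miss [-]
11: R B5 → L1 hit [-]
12: W B5 → L1 hit [D]
13: W B5 → L1 hit [D]
14: W B5 → L1 hit [D]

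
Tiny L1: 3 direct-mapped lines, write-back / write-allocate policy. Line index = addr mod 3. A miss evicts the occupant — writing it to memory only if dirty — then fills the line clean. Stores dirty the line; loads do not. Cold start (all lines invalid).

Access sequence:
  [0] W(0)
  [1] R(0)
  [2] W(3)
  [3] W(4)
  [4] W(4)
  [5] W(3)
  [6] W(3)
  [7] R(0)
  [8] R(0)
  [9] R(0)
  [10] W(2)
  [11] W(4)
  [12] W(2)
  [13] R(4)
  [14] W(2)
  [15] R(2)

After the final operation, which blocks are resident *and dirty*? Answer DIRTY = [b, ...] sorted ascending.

DIRTY = [2, 4]

0: W B0 → L0 miss [D]
1: R B0 → L0 hit [D]
2: W B3 → L0 miss wb→B0 [D]
3: W B4 → L1 miss [D]
4: W B4 → L1 hit [D]
5: W B3 → L0 hit [D]
6: W B3 → L0 hit [D]
7: R B0 → L0 miss wb→B3 [-]
8: R B0 → L0 hit [-]
9: R B0 → L0 hit [-]
10: W B2 → L2 miss [D]
11: W B4 → L1 hit [D]
12: W B2 → L2 hit [D]
13: R B4 → L1 hit [D]
14: W B2 → L2 hit [D]
15: R B2 → L2 hit [D]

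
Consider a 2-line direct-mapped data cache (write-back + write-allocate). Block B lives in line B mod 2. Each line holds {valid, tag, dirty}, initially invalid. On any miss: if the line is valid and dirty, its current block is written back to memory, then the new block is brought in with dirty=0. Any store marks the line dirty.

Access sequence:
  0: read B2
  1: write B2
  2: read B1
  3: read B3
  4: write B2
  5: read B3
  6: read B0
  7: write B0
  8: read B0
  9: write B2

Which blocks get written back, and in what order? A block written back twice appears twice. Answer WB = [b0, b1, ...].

  0 | R B2 → L0 miss [-]
  1 | W B2 → L0 hit [D]
  2 | R B1 → L1 miss [-]
  3 | R B3 → L1 miss [-]
  4 | W B2 → L0 hit [D]
  5 | R B3 → L1 hit [-]
  6 | R B0 → L0 miss wb→B2 [-]
  7 | W B0 → L0 hit [D]
  8 | R B0 → L0 hit [D]
  9 | W B2 → L0 miss wb→B0 [D]

WB = [2, 0]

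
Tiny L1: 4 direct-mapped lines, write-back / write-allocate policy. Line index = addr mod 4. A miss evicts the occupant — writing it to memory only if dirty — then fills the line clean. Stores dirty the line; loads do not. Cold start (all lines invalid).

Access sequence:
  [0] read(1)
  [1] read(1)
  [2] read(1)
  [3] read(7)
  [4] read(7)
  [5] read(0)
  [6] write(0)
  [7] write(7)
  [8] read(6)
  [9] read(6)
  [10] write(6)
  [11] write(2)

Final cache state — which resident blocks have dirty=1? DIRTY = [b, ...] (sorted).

0: R B1 -> L1 miss  d=-]
1: R B1 -> L1 hit  d=-]
2: R B1 -> L1 hit  d=-]
3: R B7 -> L3 miss  d=-]
4: R B7 -> L3 hit  d=-]
5: R B0 -> L0 miss  d=-]
6: W B0 -> L0 hit  d=D]
7: W B7 -> L3 hit  d=D]
8: R B6 -> L2 miss  d=-]
9: R B6 -> L2 hit  d=-]
10: W B6 -> L2 hit  d=D]
11: W B2 -> L2 miss wb->B6  d=D]

DIRTY = [0, 2, 7]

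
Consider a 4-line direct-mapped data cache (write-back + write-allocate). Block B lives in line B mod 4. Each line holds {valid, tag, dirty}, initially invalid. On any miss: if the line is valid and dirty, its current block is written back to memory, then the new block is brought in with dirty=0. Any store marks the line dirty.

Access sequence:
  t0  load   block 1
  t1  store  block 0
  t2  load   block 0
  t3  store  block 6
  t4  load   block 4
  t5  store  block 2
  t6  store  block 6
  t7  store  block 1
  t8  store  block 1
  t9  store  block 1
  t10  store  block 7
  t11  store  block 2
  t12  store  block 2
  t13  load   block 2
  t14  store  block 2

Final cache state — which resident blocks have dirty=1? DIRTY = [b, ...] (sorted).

DIRTY = [1, 2, 7]

  0 | R B1 → L1 miss [-]
  1 | W B0 → L0 miss [D]
  2 | R B0 → L0 hit [D]
  3 | W B6 → L2 miss [D]
  4 | R B4 → L0 miss wb→B0 [-]
  5 | W B2 → L2 miss wb→B6 [D]
  6 | W B6 → L2 miss wb→B2 [D]
  7 | W B1 → L1 hit [D]
  8 | W B1 → L1 hit [D]
  9 | W B1 → L1 hit [D]
  10 | W B7 → L3 miss [D]
  11 | W B2 → L2 miss wb→B6 [D]
  12 | W B2 → L2 hit [D]
  13 | R B2 → L2 hit [D]
  14 | W B2 → L2 hit [D]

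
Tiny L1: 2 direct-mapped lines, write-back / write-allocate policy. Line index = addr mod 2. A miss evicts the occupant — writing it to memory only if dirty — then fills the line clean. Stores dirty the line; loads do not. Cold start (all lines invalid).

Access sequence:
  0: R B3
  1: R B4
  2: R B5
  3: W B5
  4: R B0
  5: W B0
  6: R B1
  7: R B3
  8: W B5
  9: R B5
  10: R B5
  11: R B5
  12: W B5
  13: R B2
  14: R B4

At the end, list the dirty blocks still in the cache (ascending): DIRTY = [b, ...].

0: R B3 → L1 miss [-]
1: R B4 → L0 miss [-]
2: R B5 → L1 miss [-]
3: W B5 → L1 hit [D]
4: R B0 → L0 miss [-]
5: W B0 → L0 hit [D]
6: R B1 → L1 miss wb→B5 [-]
7: R B3 → L1 miss [-]
8: W B5 → L1 miss [D]
9: R B5 → L1 hit [D]
10: R B5 → L1 hit [D]
11: R B5 → L1 hit [D]
12: W B5 → L1 hit [D]
13: R B2 → L0 miss wb→B0 [-]
14: R B4 → L0 miss [-]

DIRTY = [5]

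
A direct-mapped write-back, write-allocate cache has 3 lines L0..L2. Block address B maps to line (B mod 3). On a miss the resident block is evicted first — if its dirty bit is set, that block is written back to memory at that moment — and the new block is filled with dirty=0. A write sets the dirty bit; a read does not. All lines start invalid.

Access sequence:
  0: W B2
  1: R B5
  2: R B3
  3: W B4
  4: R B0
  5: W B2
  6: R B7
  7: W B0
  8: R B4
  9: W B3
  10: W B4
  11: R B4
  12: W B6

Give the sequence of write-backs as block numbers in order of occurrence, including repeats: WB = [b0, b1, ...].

  0 | W B2 → L2 miss [D]
  1 | R B5 → L2 miss wb→B2 [-]
  2 | R B3 → L0 miss [-]
  3 | W B4 → L1 miss [D]
  4 | R B0 → L0 miss [-]
  5 | W B2 → L2 miss [D]
  6 | R B7 → L1 miss wb→B4 [-]
  7 | W B0 → L0 hit [D]
  8 | R B4 → L1 miss [-]
  9 | W B3 → L0 miss wb→B0 [D]
  10 | W B4 → L1 hit [D]
  11 | R B4 → L1 hit [D]
  12 | W B6 → L0 miss wb→B3 [D]

WB = [2, 4, 0, 3]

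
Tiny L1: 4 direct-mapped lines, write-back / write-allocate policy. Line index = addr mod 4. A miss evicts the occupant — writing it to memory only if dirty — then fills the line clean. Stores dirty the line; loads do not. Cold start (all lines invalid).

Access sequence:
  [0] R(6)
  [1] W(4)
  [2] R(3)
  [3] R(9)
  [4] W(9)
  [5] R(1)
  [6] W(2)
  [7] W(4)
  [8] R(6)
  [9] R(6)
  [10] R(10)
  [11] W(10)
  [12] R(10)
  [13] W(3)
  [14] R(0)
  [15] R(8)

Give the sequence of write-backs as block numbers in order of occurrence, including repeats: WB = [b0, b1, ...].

WB = [9, 2, 4]

  0 | R B6 → L2 miss [-]
  1 | W B4 → L0 miss [D]
  2 | R B3 → L3 miss [-]
  3 | R B9 → L1 miss [-]
  4 | W B9 → L1 hit [D]
  5 | R B1 → L1 miss wb→B9 [-]
  6 | W B2 → L2 miss [D]
  7 | W B4 → L0 hit [D]
  8 | R B6 → L2 miss wb→B2 [-]
  9 | R B6 → L2 hit [-]
  10 | R B10 → L2 miss [-]
  11 | W B10 → L2 hit [D]
  12 | R B10 → L2 hit [D]
  13 | W B3 → L3 hit [D]
  14 | R B0 → L0 miss wb→B4 [-]
  15 | R B8 → L0 miss [-]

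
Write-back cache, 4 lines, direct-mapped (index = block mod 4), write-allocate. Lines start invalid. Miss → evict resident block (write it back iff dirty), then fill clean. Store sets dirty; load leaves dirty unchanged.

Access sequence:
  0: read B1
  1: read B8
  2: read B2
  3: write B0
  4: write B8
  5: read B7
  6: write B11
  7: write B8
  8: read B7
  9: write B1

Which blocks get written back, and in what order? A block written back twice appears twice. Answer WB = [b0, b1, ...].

  0 | R B1 → L1 miss [-]
  1 | R B8 → L0 miss [-]
  2 | R B2 → L2 miss [-]
  3 | W B0 → L0 miss [D]
  4 | W B8 → L0 miss wb→B0 [D]
  5 | R B7 → L3 miss [-]
  6 | W B11 → L3 miss [D]
  7 | W B8 → L0 hit [D]
  8 | R B7 → L3 miss wb→B11 [-]
  9 | W B1 → L1 hit [D]

WB = [0, 11]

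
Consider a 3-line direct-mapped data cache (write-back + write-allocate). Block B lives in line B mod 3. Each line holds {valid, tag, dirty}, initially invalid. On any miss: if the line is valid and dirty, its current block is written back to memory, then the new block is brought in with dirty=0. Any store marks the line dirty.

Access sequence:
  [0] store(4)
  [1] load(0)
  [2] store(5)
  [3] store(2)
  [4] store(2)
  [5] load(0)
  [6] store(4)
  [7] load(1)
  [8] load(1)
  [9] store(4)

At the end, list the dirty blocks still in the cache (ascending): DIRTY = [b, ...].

0: W B4 → L1 miss [D]
1: R B0 → L0 miss [-]
2: W B5 → L2 miss [D]
3: W B2 → L2 miss wb→B5 [D]
4: W B2 → L2 hit [D]
5: R B0 → L0 hit [-]
6: W B4 → L1 hit [D]
7: R B1 → L1 miss wb→B4 [-]
8: R B1 → L1 hit [-]
9: W B4 → L1 miss [D]

DIRTY = [2, 4]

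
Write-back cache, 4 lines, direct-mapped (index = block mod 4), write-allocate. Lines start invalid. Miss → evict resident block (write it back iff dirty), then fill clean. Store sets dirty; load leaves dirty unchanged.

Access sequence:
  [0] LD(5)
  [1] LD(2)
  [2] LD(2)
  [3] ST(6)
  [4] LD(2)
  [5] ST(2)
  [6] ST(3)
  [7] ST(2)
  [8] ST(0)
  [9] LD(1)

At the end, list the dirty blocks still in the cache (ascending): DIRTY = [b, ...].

0: R B5 → L1 miss [-]
1: R B2 → L2 miss [-]
2: R B2 → L2 hit [-]
3: W B6 → L2 miss [D]
4: R B2 → L2 miss wb→B6 [-]
5: W B2 → L2 hit [D]
6: W B3 → L3 miss [D]
7: W B2 → L2 hit [D]
8: W B0 → L0 miss [D]
9: R B1 → L1 miss [-]

DIRTY = [0, 2, 3]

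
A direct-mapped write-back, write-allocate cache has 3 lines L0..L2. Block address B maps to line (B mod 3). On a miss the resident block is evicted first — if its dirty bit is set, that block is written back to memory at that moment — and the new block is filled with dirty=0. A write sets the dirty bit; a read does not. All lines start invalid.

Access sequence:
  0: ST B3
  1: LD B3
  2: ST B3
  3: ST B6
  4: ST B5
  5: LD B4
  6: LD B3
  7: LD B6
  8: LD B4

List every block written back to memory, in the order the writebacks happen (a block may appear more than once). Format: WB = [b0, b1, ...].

WB = [3, 6]

  0 | W B3 → L0 miss [D]
  1 | R B3 → L0 hit [D]
  2 | W B3 → L0 hit [D]
  3 | W B6 → L0 miss wb→B3 [D]
  4 | W B5 → L2 miss [D]
  5 | R B4 → L1 miss [-]
  6 | R B3 → L0 miss wb→B6 [-]
  7 | R B6 → L0 miss [-]
  8 | R B4 → L1 hit [-]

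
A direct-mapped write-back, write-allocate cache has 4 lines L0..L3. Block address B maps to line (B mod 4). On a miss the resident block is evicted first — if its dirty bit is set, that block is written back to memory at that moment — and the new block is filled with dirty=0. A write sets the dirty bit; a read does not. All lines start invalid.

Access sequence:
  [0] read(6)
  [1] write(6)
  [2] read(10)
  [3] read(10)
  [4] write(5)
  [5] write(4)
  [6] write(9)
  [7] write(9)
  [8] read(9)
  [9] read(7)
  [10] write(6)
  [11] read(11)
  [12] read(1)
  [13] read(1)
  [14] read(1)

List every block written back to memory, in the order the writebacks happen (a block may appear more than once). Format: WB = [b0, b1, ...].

  0 | R B6 → L2 miss [-]
  1 | W B6 → L2 hit [D]
  2 | R B10 → L2 miss wb→B6 [-]
  3 | R B10 → L2 hit [-]
  4 | W B5 → L1 miss [D]
  5 | W B4 → L0 miss [D]
  6 | W B9 → L1 miss wb→B5 [D]
  7 | W B9 → L1 hit [D]
  8 | R B9 → L1 hit [D]
  9 | R B7 → L3 miss [-]
  10 | W B6 → L2 miss [D]
  11 | R B11 → L3 miss [-]
  12 | R B1 → L1 miss wb→B9 [-]
  13 | R B1 → L1 hit [-]
  14 | R B1 → L1 hit [-]

WB = [6, 5, 9]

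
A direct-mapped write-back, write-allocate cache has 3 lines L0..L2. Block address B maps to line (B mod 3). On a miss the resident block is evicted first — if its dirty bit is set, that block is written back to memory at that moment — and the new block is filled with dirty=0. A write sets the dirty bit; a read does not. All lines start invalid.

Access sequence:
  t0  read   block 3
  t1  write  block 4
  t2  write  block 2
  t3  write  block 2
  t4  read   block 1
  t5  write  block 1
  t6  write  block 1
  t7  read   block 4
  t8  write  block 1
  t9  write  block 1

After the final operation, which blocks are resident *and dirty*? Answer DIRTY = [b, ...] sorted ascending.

DIRTY = [1, 2]

  0 | R B3 → L0 miss [-]
  1 | W B4 → L1 miss [D]
  2 | W B2 → L2 miss [D]
  3 | W B2 → L2 hit [D]
  4 | R B1 → L1 miss wb→B4 [-]
  5 | W B1 → L1 hit [D]
  6 | W B1 → L1 hit [D]
  7 | R B4 → L1 miss wb→B1 [-]
  8 | W B1 → L1 miss [D]
  9 | W B1 → L1 hit [D]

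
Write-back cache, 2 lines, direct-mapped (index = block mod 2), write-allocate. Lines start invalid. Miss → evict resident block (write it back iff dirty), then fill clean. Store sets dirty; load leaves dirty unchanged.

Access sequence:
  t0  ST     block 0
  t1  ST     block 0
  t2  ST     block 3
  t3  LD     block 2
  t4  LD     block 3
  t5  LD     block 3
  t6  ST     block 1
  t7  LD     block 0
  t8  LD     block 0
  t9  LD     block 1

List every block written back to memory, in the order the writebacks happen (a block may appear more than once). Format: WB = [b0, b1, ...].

WB = [0, 3]

0: W B0 -> L0 miss  d=D]
1: W B0 -> L0 hit  d=D]
2: W B3 -> L1 miss  d=D]
3: R B2 -> L0 miss wb->B0  d=-]
4: R B3 -> L1 hit  d=D]
5: R B3 -> L1 hit  d=D]
6: W B1 -> L1 miss wb->B3  d=D]
7: R B0 -> L0 miss  d=-]
8: R B0 -> L0 hit  d=-]
9: R B1 -> L1 hit  d=D]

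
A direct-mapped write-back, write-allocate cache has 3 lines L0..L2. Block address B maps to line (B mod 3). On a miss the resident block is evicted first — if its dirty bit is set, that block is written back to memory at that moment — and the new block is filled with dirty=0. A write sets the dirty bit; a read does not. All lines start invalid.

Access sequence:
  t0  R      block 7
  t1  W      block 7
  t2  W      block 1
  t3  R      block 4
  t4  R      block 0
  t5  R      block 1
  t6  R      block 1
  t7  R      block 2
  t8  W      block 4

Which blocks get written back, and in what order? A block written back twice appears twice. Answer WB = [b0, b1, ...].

WB = [7, 1]

  0 | R B7 → L1 miss [-]
  1 | W B7 → L1 hit [D]
  2 | W B1 → L1 miss wb→B7 [D]
  3 | R B4 → L1 miss wb→B1 [-]
  4 | R B0 → L0 miss [-]
  5 | R B1 → L1 miss [-]
  6 | R B1 → L1 hit [-]
  7 | R B2 → L2 miss [-]
  8 | W B4 → L1 miss [D]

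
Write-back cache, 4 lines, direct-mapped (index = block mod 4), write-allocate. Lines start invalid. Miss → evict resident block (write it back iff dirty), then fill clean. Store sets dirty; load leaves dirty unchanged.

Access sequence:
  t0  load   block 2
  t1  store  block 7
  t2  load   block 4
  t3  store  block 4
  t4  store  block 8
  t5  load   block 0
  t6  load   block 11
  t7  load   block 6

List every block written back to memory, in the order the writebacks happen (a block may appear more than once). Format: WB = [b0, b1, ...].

WB = [4, 8, 7]

0: R B2 -> L2 miss  d=-]
1: W B7 -> L3 miss  d=D]
2: R B4 -> L0 miss  d=-]
3: W B4 -> L0 hit  d=D]
4: W B8 -> L0 miss wb->B4  d=D]
5: R B0 -> L0 miss wb->B8  d=-]
6: R B11 -> L3 miss wb->B7  d=-]
7: R B6 -> L2 miss  d=-]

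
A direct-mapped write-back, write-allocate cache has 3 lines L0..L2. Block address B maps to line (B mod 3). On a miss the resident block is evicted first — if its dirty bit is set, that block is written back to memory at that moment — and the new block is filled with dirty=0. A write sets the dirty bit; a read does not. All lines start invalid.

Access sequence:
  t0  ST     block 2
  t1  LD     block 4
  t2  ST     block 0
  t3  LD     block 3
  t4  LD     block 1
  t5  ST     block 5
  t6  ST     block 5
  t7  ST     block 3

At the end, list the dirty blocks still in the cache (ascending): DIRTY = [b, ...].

DIRTY = [3, 5]

  0 | W B2 → L2 miss [D]
  1 | R B4 → L1 miss [-]
  2 | W B0 → L0 miss [D]
  3 | R B3 → L0 miss wb→B0 [-]
  4 | R B1 → L1 miss [-]
  5 | W B5 → L2 miss wb→B2 [D]
  6 | W B5 → L2 hit [D]
  7 | W B3 → L0 hit [D]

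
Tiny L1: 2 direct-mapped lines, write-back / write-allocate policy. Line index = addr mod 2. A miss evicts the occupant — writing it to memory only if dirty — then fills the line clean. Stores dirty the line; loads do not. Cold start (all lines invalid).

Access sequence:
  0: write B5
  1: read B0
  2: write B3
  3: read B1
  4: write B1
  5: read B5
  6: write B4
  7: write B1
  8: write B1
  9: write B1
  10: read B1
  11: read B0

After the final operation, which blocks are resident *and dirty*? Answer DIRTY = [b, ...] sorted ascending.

0: W B5 -> L1 miss  d=D]
1: R B0 -> L0 miss  d=-]
2: W B3 -> L1 miss wb->B5  d=D]
3: R B1 -> L1 miss wb->B3  d=-]
4: W B1 -> L1 hit  d=D]
5: R B5 -> L1 miss wb->B1  d=-]
6: W B4 -> L0 miss  d=D]
7: W B1 -> L1 miss  d=D]
8: W B1 -> L1 hit  d=D]
9: W B1 -> L1 hit  d=D]
10: R B1 -> L1 hit  d=D]
11: R B0 -> L0 miss wb->B4  d=-]

DIRTY = [1]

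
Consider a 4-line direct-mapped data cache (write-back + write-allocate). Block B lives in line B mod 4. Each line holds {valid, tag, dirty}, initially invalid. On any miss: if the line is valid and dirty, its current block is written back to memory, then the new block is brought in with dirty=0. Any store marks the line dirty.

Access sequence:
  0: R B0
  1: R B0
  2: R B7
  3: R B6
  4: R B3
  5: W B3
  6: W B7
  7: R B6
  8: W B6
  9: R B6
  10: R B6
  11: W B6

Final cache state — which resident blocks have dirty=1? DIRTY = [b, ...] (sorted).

DIRTY = [6, 7]

  0 | R B0 → L0 miss [-]
  1 | R B0 → L0 hit [-]
  2 | R B7 → L3 miss [-]
  3 | R B6 → L2 miss [-]
  4 | R B3 → L3 miss [-]
  5 | W B3 → L3 hit [D]
  6 | W B7 → L3 miss wb→B3 [D]
  7 | R B6 → L2 hit [-]
  8 | W B6 → L2 hit [D]
  9 | R B6 → L2 hit [D]
  10 | R B6 → L2 hit [D]
  11 | W B6 → L2 hit [D]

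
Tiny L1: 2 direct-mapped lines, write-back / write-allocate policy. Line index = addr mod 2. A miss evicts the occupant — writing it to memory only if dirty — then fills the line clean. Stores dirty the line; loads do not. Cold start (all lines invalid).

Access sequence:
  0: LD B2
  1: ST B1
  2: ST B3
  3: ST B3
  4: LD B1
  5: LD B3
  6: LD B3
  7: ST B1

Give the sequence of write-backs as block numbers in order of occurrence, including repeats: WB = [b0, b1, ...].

0: R B2 → L0 miss [-]
1: W B1 → L1 miss [D]
2: W B3 → L1 miss wb→B1 [D]
3: W B3 → L1 hit [D]
4: R B1 → L1 miss wb→B3 [-]
5: R B3 → L1 miss [-]
6: R B3 → L1 hit [-]
7: W B1 → L1 miss [D]

WB = [1, 3]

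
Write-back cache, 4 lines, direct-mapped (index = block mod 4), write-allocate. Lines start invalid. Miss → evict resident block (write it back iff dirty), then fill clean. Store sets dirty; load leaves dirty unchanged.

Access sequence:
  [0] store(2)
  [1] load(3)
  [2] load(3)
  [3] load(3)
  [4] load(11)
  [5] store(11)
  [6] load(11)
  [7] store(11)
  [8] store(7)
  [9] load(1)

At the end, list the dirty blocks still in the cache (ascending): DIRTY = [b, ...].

0: W B2 → L2 miss [D]
1: R B3 → L3 miss [-]
2: R B3 → L3 hit [-]
3: R B3 → L3 hit [-]
4: R B11 → L3 miss [-]
5: W B11 → L3 hit [D]
6: R B11 → L3 hit [D]
7: W B11 → L3 hit [D]
8: W B7 → L3 miss wb→B11 [D]
9: R B1 → L1 miss [-]

DIRTY = [2, 7]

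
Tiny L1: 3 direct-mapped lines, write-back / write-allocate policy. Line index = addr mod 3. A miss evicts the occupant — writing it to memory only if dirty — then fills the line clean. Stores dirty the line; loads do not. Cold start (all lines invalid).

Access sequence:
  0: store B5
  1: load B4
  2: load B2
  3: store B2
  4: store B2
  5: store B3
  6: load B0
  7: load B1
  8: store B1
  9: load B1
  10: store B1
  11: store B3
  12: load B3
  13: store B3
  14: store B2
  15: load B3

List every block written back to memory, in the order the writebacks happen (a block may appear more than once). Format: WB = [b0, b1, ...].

WB = [5, 3]

0: W B5 → L2 miss [D]
1: R B4 → L1 miss [-]
2: R B2 → L2 miss wb→B5 [-]
3: W B2 → L2 hit [D]
4: W B2 → L2 hit [D]
5: W B3 → L0 miss [D]
6: R B0 → L0 miss wb→B3 [-]
7: R B1 → L1 miss [-]
8: W B1 → L1 hit [D]
9: R B1 → L1 hit [D]
10: W B1 → L1 hit [D]
11: W B3 → L0 miss [D]
12: R B3 → L0 hit [D]
13: W B3 → L0 hit [D]
14: W B2 → L2 hit [D]
15: R B3 → L0 hit [D]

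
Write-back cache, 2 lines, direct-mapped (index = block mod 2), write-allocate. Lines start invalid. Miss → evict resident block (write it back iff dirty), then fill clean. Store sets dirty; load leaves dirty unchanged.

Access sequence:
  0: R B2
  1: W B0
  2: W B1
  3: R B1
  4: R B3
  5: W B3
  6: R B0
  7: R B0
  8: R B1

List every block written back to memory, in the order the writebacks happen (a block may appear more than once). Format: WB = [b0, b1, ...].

WB = [1, 3]

0: R B2 → L0 miss [-]
1: W B0 → L0 miss [D]
2: W B1 → L1 miss [D]
3: R B1 → L1 hit [D]
4: R B3 → L1 miss wb→B1 [-]
5: W B3 → L1 hit [D]
6: R B0 → L0 hit [D]
7: R B0 → L0 hit [D]
8: R B1 → L1 miss wb→B3 [-]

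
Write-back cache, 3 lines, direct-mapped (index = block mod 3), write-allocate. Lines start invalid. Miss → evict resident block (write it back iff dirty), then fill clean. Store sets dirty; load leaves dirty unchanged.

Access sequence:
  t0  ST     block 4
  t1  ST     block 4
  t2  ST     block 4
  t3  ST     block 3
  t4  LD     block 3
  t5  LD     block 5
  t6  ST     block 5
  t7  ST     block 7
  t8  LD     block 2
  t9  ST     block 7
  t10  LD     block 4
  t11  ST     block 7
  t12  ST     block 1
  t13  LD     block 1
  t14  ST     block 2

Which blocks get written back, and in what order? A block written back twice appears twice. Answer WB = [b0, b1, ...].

WB = [4, 5, 7, 7]

  0 | W B4 → L1 miss [D]
  1 | W B4 → L1 hit [D]
  2 | W B4 → L1 hit [D]
  3 | W B3 → L0 miss [D]
  4 | R B3 → L0 hit [D]
  5 | R B5 → L2 miss [-]
  6 | W B5 → L2 hit [D]
  7 | W B7 → L1 miss wb→B4 [D]
  8 | R B2 → L2 miss wb→B5 [-]
  9 | W B7 → L1 hit [D]
  10 | R B4 → L1 miss wb→B7 [-]
  11 | W B7 → L1 miss [D]
  12 | W B1 → L1 miss wb→B7 [D]
  13 | R B1 → L1 hit [D]
  14 | W B2 → L2 hit [D]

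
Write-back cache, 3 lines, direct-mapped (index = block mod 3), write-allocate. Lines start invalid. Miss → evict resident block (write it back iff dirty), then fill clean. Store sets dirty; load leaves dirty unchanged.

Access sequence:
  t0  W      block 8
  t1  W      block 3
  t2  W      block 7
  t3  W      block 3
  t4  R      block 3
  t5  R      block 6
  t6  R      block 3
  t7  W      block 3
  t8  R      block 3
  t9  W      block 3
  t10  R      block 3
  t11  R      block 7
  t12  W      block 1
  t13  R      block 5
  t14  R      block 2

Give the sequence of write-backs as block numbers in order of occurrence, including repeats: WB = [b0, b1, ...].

WB = [3, 7, 8]

0: W B8 -> L2 miss  d=D]
1: W B3 -> L0 miss  d=D]
2: W B7 -> L1 miss  d=D]
3: W B3 -> L0 hit  d=D]
4: R B3 -> L0 hit  d=D]
5: R B6 -> L0 miss wb->B3  d=-]
6: R B3 -> L0 miss  d=-]
7: W B3 -> L0 hit  d=D]
8: R B3 -> L0 hit  d=D]
9: W B3 -> L0 hit  d=D]
10: R B3 -> L0 hit  d=D]
11: R B7 -> L1 hit  d=D]
12: W B1 -> L1 miss wb->B7  d=D]
13: R B5 -> L2 miss wb->B8  d=-]
14: R B2 -> L2 miss  d=-]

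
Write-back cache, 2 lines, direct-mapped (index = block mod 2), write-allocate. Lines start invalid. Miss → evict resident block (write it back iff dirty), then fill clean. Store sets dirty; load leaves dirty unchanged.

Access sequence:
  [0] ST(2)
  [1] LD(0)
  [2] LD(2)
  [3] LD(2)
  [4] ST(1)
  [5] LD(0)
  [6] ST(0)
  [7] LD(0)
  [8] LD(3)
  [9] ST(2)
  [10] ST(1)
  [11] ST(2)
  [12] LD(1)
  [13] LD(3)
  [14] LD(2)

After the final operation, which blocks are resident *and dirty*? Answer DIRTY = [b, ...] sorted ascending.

  0 | W B2 → L0 miss [D]
  1 | R B0 → L0 miss wb→B2 [-]
  2 | R B2 → L0 miss [-]
  3 | R B2 → L0 hit [-]
  4 | W B1 → L1 miss [D]
  5 | R B0 → L0 miss [-]
  6 | W B0 → L0 hit [D]
  7 | R B0 → L0 hit [D]
  8 | R B3 → L1 miss wb→B1 [-]
  9 | W B2 → L0 miss wb→B0 [D]
  10 | W B1 → L1 miss [D]
  11 | W B2 → L0 hit [D]
  12 | R B1 → L1 hit [D]
  13 | R B3 → L1 miss wb→B1 [-]
  14 | R B2 → L0 hit [D]

DIRTY = [2]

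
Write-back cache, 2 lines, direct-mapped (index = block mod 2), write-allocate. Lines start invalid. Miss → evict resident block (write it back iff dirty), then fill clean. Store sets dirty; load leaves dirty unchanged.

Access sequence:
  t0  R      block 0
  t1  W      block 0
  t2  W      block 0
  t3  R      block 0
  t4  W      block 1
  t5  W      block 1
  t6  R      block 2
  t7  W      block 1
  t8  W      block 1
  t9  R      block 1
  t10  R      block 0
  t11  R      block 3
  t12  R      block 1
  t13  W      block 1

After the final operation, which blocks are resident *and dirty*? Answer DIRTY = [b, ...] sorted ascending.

DIRTY = [1]

  0 | R B0 → L0 miss [-]
  1 | W B0 → L0 hit [D]
  2 | W B0 → L0 hit [D]
  3 | R B0 → L0 hit [D]
  4 | W B1 → L1 miss [D]
  5 | W B1 → L1 hit [D]
  6 | R B2 → L0 miss wb→B0 [-]
  7 | W B1 → L1 hit [D]
  8 | W B1 → L1 hit [D]
  9 | R B1 → L1 hit [D]
  10 | R B0 → L0 miss [-]
  11 | R B3 → L1 miss wb→B1 [-]
  12 | R B1 → L1 miss [-]
  13 | W B1 → L1 hit [D]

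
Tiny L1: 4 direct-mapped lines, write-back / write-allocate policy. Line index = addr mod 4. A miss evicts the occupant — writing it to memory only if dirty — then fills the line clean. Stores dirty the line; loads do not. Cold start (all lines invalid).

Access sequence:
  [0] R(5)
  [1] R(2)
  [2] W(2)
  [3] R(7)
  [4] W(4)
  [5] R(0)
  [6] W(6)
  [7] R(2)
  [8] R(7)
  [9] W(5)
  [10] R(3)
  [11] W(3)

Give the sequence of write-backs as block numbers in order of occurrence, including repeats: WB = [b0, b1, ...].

0: R B5 -> L1 miss  d=-]
1: R B2 -> L2 miss  d=-]
2: W B2 -> L2 hit  d=D]
3: R B7 -> L3 miss  d=-]
4: W B4 -> L0 miss  d=D]
5: R B0 -> L0 miss wb->B4  d=-]
6: W B6 -> L2 miss wb->B2  d=D]
7: R B2 -> L2 miss wb->B6  d=-]
8: R B7 -> L3 hit  d=-]
9: W B5 -> L1 hit  d=D]
10: R B3 -> L3 miss  d=-]
11: W B3 -> L3 hit  d=D]

WB = [4, 2, 6]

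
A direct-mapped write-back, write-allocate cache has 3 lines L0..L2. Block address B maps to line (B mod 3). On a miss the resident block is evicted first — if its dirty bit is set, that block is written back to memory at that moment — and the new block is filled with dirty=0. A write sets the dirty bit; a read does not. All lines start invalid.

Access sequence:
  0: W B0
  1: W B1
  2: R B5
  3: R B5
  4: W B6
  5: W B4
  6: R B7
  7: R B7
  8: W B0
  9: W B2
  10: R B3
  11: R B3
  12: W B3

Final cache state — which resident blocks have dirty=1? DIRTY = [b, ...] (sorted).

DIRTY = [2, 3]

  0 | W B0 → L0 miss [D]
  1 | W B1 → L1 miss [D]
  2 | R B5 → L2 miss [-]
  3 | R B5 → L2 hit [-]
  4 | W B6 → L0 miss wb→B0 [D]
  5 | W B4 → L1 miss wb→B1 [D]
  6 | R B7 → L1 miss wb→B4 [-]
  7 | R B7 → L1 hit [-]
  8 | W B0 → L0 miss wb→B6 [D]
  9 | W B2 → L2 miss [D]
  10 | R B3 → L0 miss wb→B0 [-]
  11 | R B3 → L0 hit [-]
  12 | W B3 → L0 hit [D]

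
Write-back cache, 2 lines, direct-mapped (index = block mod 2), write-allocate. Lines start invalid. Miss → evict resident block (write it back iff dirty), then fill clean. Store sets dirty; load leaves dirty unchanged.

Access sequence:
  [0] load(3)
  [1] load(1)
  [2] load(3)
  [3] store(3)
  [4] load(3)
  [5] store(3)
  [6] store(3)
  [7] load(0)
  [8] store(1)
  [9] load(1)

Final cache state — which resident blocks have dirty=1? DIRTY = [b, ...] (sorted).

DIRTY = [1]

0: R B3 -> L1 miss  d=-]
1: R B1 -> L1 miss  d=-]
2: R B3 -> L1 miss  d=-]
3: W B3 -> L1 hit  d=D]
4: R B3 -> L1 hit  d=D]
5: W B3 -> L1 hit  d=D]
6: W B3 -> L1 hit  d=D]
7: R B0 -> L0 miss  d=-]
8: W B1 -> L1 miss wb->B3  d=D]
9: R B1 -> L1 hit  d=D]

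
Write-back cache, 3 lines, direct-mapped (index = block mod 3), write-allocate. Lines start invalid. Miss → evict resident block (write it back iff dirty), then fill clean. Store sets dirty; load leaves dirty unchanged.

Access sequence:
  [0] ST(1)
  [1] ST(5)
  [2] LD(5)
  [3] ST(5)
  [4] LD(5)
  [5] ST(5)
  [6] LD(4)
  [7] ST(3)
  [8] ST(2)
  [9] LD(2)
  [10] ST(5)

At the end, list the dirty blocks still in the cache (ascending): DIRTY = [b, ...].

  0 | W B1 → L1 miss [D]
  1 | W B5 → L2 miss [D]
  2 | R B5 → L2 hit [D]
  3 | W B5 → L2 hit [D]
  4 | R B5 → L2 hit [D]
  5 | W B5 → L2 hit [D]
  6 | R B4 → L1 miss wb→B1 [-]
  7 | W B3 → L0 miss [D]
  8 | W B2 → L2 miss wb→B5 [D]
  9 | R B2 → L2 hit [D]
  10 | W B5 → L2 miss wb→B2 [D]

DIRTY = [3, 5]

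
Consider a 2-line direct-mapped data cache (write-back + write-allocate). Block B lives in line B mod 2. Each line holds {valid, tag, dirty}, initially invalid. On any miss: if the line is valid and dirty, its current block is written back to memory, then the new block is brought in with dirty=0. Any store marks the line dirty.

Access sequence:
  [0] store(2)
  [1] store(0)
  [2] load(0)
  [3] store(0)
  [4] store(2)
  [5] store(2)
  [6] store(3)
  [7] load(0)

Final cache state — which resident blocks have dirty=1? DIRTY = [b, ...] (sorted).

DIRTY = [3]

  0 | W B2 → L0 miss [D]
  1 | W B0 → L0 miss wb→B2 [D]
  2 | R B0 → L0 hit [D]
  3 | W B0 → L0 hit [D]
  4 | W B2 → L0 miss wb→B0 [D]
  5 | W B2 → L0 hit [D]
  6 | W B3 → L1 miss [D]
  7 | R B0 → L0 miss wb→B2 [-]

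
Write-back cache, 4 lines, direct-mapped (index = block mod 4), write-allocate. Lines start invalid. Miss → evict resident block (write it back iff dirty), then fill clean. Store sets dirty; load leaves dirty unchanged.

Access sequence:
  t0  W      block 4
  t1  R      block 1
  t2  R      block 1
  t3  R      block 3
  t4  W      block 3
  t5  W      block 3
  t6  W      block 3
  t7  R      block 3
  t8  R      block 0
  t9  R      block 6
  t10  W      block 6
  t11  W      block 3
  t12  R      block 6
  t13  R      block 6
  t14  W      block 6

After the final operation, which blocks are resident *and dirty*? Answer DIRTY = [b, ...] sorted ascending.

DIRTY = [3, 6]

0: W B4 → L0 miss [D]
1: R B1 → L1 miss [-]
2: R B1 → L1 hit [-]
3: R B3 → L3 miss [-]
4: W B3 → L3 hit [D]
5: W B3 → L3 hit [D]
6: W B3 → L3 hit [D]
7: R B3 → L3 hit [D]
8: R B0 → L0 miss wb→B4 [-]
9: R B6 → L2 miss [-]
10: W B6 → L2 hit [D]
11: W B3 → L3 hit [D]
12: R B6 → L2 hit [D]
13: R B6 → L2 hit [D]
14: W B6 → L2 hit [D]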